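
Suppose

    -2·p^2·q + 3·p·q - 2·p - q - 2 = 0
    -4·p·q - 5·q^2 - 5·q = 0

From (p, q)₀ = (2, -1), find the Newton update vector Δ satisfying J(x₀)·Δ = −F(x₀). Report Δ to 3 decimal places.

At (2, -1): F = (-3.000, 8.000).
Jacobian J = [[-4·p·q + 3·q - 2, -2·p^2 + 3·p - 1], [-4·q, -4·p - 10·q - 5]].
At the point, J = [[3.000, -3.000], [4.000, -3.000]] (det J = 3.000).
Solving J·Δ = −F gives Δ = (-11.000, -12.000).

(-11.000, -12.000)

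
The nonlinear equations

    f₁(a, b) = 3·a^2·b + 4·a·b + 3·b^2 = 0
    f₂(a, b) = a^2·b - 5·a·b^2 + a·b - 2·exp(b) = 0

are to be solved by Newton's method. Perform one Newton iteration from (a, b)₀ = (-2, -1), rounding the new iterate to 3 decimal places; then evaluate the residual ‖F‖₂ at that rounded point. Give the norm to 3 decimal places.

1.680

At (-2, -1): F = (-1.000, 7.26424).
Jacobian J = [[6·a·b + 4·b, 3·a^2 + 4·a + 6·b], [2·a·b - 5·b^2 + b, a^2 - 10·a·b + a - 2·exp(b)]].
At the point, J = [[8.000, -2.000], [-2.000, -18.73576]] (det J = -153.88607).
Solving J·Δ = −F gives Δ = (0.216, 0.365).
Then the next iterate is (a, b)₁ = (-1.784, -0.635).
Re-evaluating at (-1.784, -0.635): F = (-0.32192, 1.64875), so ‖F‖₂ = 1.680.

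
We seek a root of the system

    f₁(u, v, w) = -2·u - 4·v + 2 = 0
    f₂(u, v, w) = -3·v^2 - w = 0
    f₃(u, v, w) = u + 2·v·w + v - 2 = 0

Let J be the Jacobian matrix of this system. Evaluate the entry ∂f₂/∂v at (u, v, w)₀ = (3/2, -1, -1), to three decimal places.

6.000

∂f₂/∂v = -6·v.
At (3/2, -1, -1) this is 6.000.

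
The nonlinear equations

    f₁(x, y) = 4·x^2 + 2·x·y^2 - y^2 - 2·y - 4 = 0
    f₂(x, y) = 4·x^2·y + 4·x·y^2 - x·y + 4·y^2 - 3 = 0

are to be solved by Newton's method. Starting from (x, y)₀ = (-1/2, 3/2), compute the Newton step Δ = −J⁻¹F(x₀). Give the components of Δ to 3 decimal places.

At (-1/2, 3/2): F = (-10.500, 3.750).
Jacobian J = [[8·x + 2·y^2, 4·x·y - 2·y - 2], [8·x·y + 4·y^2 - y, 4·x^2 + 8·x·y - x + 8·y]].
At the point, J = [[0.500, -8.000], [1.500, 7.500]] (det J = 15.750).
Solving J·Δ = −F gives Δ = (3.095, -1.119).

(3.095, -1.119)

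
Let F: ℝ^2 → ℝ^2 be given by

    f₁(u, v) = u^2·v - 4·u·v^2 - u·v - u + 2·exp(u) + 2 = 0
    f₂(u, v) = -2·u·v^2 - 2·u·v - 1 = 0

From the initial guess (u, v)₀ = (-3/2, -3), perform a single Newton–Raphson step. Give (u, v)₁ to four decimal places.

(-9.6414, 4.6464)

At (-3/2, -3): F = (46.696260, 17.0000).
Jacobian J = [[2·u·v - 4·v^2 - v + 2·exp(u) - 1, u^2 - 8·u·v - u], [-2·v^2 - 2·v, -4·u·v - 2·u]].
At the point, J = [[-24.553740, -32.2500], [-12.0000, -15.0000]] (det J = -18.693905).
Solving J·Δ = −F gives Δ = (-8.1414, 7.6464).
Then the next iterate is (u, v)₁ = (-9.6414, 4.6464).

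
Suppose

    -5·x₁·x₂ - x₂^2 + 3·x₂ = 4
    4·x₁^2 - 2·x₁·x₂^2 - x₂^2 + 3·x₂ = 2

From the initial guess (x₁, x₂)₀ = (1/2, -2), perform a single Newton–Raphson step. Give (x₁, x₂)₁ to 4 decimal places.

(0.7461, -0.5469)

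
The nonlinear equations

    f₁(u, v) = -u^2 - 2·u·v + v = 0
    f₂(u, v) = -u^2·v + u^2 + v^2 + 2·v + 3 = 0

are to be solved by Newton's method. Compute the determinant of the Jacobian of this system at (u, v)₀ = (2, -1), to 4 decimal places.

J = [[-2·u - 2·v, -2·u + 1], [-2·u·v + 2·u, -u^2 + 2·v + 2]].
At the point, J = [[-2.0000, -3.0000], [8.0000, -4.0000]].
det J = 32.0000.

32.0000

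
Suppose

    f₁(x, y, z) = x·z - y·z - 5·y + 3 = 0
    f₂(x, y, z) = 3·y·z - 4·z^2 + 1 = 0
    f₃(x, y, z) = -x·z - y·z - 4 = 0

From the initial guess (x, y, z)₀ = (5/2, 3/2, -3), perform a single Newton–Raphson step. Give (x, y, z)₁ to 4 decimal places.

At (5/2, 3/2, -3): F = (-7.5000, -48.5000, 8.0000).
Jacobian J = [[z, -z - 5, x - y], [0, 3·z, 3·y - 8·z], [-z, -z, -x - y]].
At the point, J = [[-3.0000, -2.0000, 1.0000], [0.0000, -9.0000, 28.5000], [3.0000, 3.0000, -4.0000]] (det J = 4.5000).
Solving J·Δ = −F gives Δ = (-51.0556, 87.5000, 29.3333).
Then the next iterate is (x, y, z)₁ = (-48.5556, 89.0000, 26.3333).

(-48.5556, 89.0000, 26.3333)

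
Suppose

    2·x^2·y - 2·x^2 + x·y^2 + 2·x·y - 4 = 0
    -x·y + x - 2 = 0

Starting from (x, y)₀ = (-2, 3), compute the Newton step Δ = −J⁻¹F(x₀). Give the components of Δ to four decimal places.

At (-2, 3): F = (-18.0000, 2.0000).
Jacobian J = [[4·x·y - 4·x + y^2 + 2·y, 2·x^2 + 2·x·y + 2·x], [-y + 1, -x]].
At the point, J = [[-1.0000, -8.0000], [-2.0000, 2.0000]] (det J = -18.0000).
Solving J·Δ = −F gives Δ = (-1.1111, -2.1111).

(-1.1111, -2.1111)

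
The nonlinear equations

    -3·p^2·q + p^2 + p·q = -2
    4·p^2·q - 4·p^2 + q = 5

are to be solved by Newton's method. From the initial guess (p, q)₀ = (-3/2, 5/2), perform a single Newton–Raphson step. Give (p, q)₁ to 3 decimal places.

(-0.479, 3.238)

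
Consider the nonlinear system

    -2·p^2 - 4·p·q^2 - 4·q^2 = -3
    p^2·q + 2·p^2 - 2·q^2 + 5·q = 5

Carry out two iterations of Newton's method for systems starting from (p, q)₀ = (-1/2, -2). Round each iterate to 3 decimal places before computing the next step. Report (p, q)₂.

At (-1/2, -2): F = (-5.500, -23.000).
Jacobian J = [[-4·p - 4·q^2, -8·p·q - 8·q], [2·p·q + 4·p, p^2 - 4·q + 5]].
At the point, J = [[-14.000, 8.000], [0.000, 13.250]] (det J = -185.500).
Solving J·Δ = −F gives Δ = (0.599, 1.736).
Then the next iterate is (p, q)₁ = (0.099, -0.264).
Round to (0.099, -0.264) and repeat: F = (2.67401, -6.44238), J = [[-0.67478, 2.32109], [0.34373, 6.06580]].
Δ = (6.374, 0.701), so (p, q)₂ = (6.473, 0.437).

(6.473, 0.437)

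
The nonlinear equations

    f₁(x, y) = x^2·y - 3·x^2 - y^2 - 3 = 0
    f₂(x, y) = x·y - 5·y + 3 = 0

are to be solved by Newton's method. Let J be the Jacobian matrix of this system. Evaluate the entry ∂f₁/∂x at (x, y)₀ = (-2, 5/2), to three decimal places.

2.000

∂f₁/∂x = 2·x·y - 6·x.
At (-2, 5/2) this is 2.000.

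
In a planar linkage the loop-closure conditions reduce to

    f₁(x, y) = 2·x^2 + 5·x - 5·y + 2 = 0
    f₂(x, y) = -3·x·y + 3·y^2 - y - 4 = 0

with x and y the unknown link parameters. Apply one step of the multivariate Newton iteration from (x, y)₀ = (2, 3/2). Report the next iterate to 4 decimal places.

(5.9286, 14.2143)

At (2, 3/2): F = (12.5000, -7.7500).
Jacobian J = [[4·x + 5, -5], [-3·y, -3·x + 6·y - 1]].
At the point, J = [[13.0000, -5.0000], [-4.5000, 2.0000]] (det J = 3.5000).
Solving J·Δ = −F gives Δ = (3.9286, 12.7143).
Then the next iterate is (x, y)₁ = (5.9286, 14.2143).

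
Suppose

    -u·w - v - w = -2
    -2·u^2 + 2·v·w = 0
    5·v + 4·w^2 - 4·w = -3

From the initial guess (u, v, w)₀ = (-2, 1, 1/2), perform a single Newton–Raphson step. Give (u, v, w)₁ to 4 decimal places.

At (-2, 1, 1/2): F = (1.5000, -7.0000, 7.0000).
Jacobian J = [[-w, -1, -u - 1], [-4·u, 2·w, 2·v], [0, 5, 8·w - 4]].
At the point, J = [[-0.5000, -1.0000, 1.0000], [8.0000, 1.0000, 2.0000], [0.0000, 5.0000, 0.0000]] (det J = 45.0000).
Solving J·Δ = −F gives Δ = (1.5778, -1.4000, -2.1111).
Then the next iterate is (u, v, w)₁ = (-0.4222, -0.4000, -1.6111).

(-0.4222, -0.4000, -1.6111)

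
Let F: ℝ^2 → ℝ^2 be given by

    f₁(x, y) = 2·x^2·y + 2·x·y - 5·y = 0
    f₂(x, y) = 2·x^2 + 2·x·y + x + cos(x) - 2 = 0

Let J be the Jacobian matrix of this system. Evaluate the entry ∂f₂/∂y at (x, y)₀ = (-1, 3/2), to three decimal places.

∂f₂/∂y = 2·x.
At (-1, 3/2) this is -2.000.

-2.000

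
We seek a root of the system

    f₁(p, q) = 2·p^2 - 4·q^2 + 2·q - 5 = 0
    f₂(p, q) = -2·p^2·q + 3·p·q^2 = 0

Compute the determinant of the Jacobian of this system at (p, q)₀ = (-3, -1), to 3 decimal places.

90.000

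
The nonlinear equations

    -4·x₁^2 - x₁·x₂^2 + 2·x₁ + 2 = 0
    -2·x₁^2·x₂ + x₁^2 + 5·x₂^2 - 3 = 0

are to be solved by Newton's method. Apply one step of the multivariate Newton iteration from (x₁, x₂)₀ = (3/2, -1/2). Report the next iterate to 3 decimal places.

At (3/2, -1/2): F = (-4.375, 2.750).
Jacobian J = [[-8·x₁ - x₂^2 + 2, -2·x₁·x₂], [-4·x₁·x₂ + 2·x₁, -2·x₁^2 + 10·x₂]].
At the point, J = [[-10.250, 1.500], [6.000, -9.500]] (det J = 88.375).
Solving J·Δ = −F gives Δ = (-0.424, 0.022).
Then the next iterate is (x₁, x₂)₁ = (1.076, -0.478).

(1.076, -0.478)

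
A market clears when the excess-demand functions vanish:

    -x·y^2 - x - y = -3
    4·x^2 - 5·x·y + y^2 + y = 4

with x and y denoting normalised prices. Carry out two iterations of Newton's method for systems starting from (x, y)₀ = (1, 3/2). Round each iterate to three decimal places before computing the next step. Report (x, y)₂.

(1.530, -1.150)

At (1, 3/2): F = (-1.750, -3.750).
Jacobian J = [[-y^2 - 1, -2·x·y - 1], [8·x - 5·y, -5·x + 2·y + 1]].
At the point, J = [[-3.250, -4.000], [0.500, -1.000]] (det J = 5.250).
Solving J·Δ = −F gives Δ = (2.524, -2.488).
Then the next iterate is (x, y)₁ = (3.524, -0.988).
Round to (3.524, -0.988) and repeat: F = (-2.97593, 63.07101), J = [[-1.97614, 5.96342], [33.132, -18.596]].
Δ = (-1.994, -0.162), so (x, y)₂ = (1.530, -1.150).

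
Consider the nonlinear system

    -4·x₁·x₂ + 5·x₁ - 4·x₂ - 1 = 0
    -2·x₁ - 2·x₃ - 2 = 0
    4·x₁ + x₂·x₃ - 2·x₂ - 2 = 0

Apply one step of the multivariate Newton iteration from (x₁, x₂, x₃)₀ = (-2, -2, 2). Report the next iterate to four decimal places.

At (-2, -2, 2): F = (-19.0000, -2.0000, -10.0000).
Jacobian J = [[-4·x₂ + 5, -4·x₁ - 4, 0], [-2, 0, -2], [4, x₃ - 2, x₂]].
At the point, J = [[13.0000, 4.0000, 0.0000], [-2.0000, 0.0000, -2.0000], [4.0000, 0.0000, -2.0000]] (det J = -48.0000).
Solving J·Δ = −F gives Δ = (1.3333, 0.4167, -2.3333).
Then the next iterate is (x₁, x₂, x₃)₁ = (-0.6667, -1.5833, -0.3333).

(-0.6667, -1.5833, -0.3333)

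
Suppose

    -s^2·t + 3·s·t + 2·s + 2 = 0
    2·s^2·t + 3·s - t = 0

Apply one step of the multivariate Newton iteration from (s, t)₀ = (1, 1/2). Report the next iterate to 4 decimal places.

At (1, 1/2): F = (5.0000, 3.5000).
Jacobian J = [[-2·s·t + 3·t + 2, -s^2 + 3·s], [4·s·t + 3, 2·s^2 - 1]].
At the point, J = [[2.5000, 2.0000], [5.0000, 1.0000]] (det J = -7.5000).
Solving J·Δ = −F gives Δ = (-0.2667, -2.1667).
Then the next iterate is (s, t)₁ = (0.7333, -1.6667).

(0.7333, -1.6667)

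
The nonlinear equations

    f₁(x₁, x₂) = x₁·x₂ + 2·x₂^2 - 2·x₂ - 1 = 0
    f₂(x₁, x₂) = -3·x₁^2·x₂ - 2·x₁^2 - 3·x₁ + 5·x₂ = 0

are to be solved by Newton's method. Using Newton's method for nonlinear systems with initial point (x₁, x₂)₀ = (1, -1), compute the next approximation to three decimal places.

(-3.429, 0.286)

At (1, -1): F = (2.000, -7.000).
Jacobian J = [[x₂, x₁ + 4·x₂ - 2], [-6·x₁·x₂ - 4·x₁ - 3, -3·x₁^2 + 5]].
At the point, J = [[-1.000, -5.000], [-1.000, 2.000]] (det J = -7.000).
Solving J·Δ = −F gives Δ = (-4.429, 1.286).
Then the next iterate is (x₁, x₂)₁ = (-3.429, 0.286).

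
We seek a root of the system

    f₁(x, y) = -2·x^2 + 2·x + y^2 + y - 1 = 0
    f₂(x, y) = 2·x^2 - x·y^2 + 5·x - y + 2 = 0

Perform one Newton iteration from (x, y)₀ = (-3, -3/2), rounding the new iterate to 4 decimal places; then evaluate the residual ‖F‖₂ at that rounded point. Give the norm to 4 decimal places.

7.3200

At (-3, -3/2): F = (-24.2500, 13.2500).
Jacobian J = [[-4·x + 2, 2·y + 1], [4·x - y^2 + 5, -2·x·y - 1]].
At the point, J = [[14.0000, -2.0000], [-9.2500, -10.0000]] (det J = -158.5000).
Solving J·Δ = −F gives Δ = (1.6972, -0.2449).
Then the next iterate is (x, y)₁ = (-1.3028, -1.7449).
Re-evaluating at (-1.3028, -1.7449): F = (-5.700400, 4.592080), so ‖F‖₂ = 7.3200.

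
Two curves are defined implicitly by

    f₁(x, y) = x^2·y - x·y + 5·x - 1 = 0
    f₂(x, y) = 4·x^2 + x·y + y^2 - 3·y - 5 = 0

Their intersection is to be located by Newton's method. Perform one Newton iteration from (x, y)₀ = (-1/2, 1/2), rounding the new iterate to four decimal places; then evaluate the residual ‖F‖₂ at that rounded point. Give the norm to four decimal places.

23.5506

At (-1/2, 1/2): F = (-3.1250, -5.5000).
Jacobian J = [[2·x·y - y + 5, x^2 - x], [8·x + y, x + 2·y - 3]].
At the point, J = [[4.0000, 0.7500], [-3.5000, -2.5000]] (det J = -7.3750).
Solving J·Δ = −F gives Δ = (1.6186, -4.4661).
Then the next iterate is (x, y)₁ = (1.1186, -3.9661).
Re-evaluating at (1.1186, -3.9661): F = (4.066834, 23.196834), so ‖F‖₂ = 23.5506.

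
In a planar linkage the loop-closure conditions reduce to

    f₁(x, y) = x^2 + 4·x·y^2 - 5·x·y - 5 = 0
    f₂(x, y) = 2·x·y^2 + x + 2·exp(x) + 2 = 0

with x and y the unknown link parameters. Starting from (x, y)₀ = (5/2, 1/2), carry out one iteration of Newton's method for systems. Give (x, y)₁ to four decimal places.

(1.7358, -1.5699)

At (5/2, 1/2): F = (-2.5000, 30.114988).
Jacobian J = [[2·x + 4·y^2 - 5·y, 8·x·y - 5·x], [2·y^2 + 2·exp(x) + 1, 4·x·y]].
At the point, J = [[3.5000, -2.5000], [25.864988, 5.0000]] (det J = 82.162470).
Solving J·Δ = −F gives Δ = (-0.7642, -2.0699).
Then the next iterate is (x, y)₁ = (1.7358, -1.5699).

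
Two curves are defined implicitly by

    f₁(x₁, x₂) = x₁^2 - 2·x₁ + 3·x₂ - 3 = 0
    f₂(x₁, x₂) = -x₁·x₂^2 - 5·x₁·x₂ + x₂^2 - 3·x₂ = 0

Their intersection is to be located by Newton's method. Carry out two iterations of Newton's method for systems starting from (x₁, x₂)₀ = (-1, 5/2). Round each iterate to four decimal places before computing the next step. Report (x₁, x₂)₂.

At (-1, 5/2): F = (7.5000, 17.5000).
Jacobian J = [[2·x₁ - 2, 3], [-x₂^2 - 5·x₂, -2·x₁·x₂ - 5·x₁ + 2·x₂ - 3]].
At the point, J = [[-4.0000, 3.0000], [-18.7500, 12.0000]] (det J = 8.2500).
Solving J·Δ = −F gives Δ = (-4.5455, -8.5606).
Then the next iterate is (x₁, x₂)₁ = (-5.5455, -6.0606).
Round to (-5.5455, -6.0606) and repeat: F = (20.661770, 90.558439), J = [[-13.0910, 3.0000], [-6.427872, -54.611815]].
Δ = (1.9069, 1.4338), so (x₁, x₂)₂ = (-3.6386, -4.6268).

(-3.6386, -4.6268)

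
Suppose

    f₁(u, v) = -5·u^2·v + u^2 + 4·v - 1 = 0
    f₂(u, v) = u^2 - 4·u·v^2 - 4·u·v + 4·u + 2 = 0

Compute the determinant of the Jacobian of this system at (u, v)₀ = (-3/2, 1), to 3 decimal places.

165.250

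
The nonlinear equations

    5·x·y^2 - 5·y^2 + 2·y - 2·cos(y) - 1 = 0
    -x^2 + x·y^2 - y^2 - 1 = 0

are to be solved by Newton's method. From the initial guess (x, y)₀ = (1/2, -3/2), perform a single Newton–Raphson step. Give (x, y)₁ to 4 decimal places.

At (1/2, -3/2): F = (-9.766474, -2.3750).
Jacobian J = [[5·y^2, 10·x·y - 10·y + 2·sin(y) + 2], [-2·x + y^2, 2·x·y - 2·y]].
At the point, J = [[11.2500, 7.505010], [1.2500, 1.5000]] (det J = 7.493737).
Solving J·Δ = −F gives Δ = (-0.4236, 1.9364).
Then the next iterate is (x, y)₁ = (0.0764, 0.4364).

(0.0764, 0.4364)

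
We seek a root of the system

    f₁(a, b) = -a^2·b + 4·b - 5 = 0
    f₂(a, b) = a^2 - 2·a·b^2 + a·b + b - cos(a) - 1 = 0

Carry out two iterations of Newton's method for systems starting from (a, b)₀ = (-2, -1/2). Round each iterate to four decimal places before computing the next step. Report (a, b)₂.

(-3.2355, 2.0999)

At (-2, -1/2): F = (-5.0000, 4.916147).
Jacobian J = [[-2·a·b, -a^2 + 4], [2·a - 2·b^2 + b + sin(a), -4·a·b + a + 1]].
At the point, J = [[-2.0000, 0.0000], [-5.909297, -5.0000]] (det J = 10.0000).
Solving J·Δ = −F gives Δ = (-2.5000, 3.9379).
Then the next iterate is (a, b)₁ = (-4.5000, 3.4379).
Round to (-4.5000, 3.4379) and repeat: F = (-60.865875, 113.800553), J = [[30.9411, -16.2500], [-28.222883, 58.3822]].
Δ = (1.2645, -1.3380), so (a, b)₂ = (-3.2355, 2.0999).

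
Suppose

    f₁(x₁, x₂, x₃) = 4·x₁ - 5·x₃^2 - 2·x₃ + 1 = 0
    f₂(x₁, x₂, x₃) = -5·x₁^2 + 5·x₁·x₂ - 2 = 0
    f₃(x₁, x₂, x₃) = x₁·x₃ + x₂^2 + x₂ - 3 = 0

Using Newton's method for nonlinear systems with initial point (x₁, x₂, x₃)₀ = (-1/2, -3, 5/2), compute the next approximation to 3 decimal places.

At (-1/2, -3, 5/2): F = (-37.250, 4.250, 1.750).
Jacobian J = [[4, 0, -10·x₃ - 2], [-10·x₁ + 5·x₂, 5·x₁, 0], [x₃, 2·x₂ + 1, x₁]].
At the point, J = [[4.000, 0.000, -27.000], [-10.000, -2.500, 0.000], [2.500, -5.000, -0.500]] (det J = -1513.750).
Solving J·Δ = −F gives Δ = (0.270, 0.619, -1.340).
Then the next iterate is (x₁, x₂, x₃)₁ = (-0.230, -2.381, 1.160).

(-0.230, -2.381, 1.160)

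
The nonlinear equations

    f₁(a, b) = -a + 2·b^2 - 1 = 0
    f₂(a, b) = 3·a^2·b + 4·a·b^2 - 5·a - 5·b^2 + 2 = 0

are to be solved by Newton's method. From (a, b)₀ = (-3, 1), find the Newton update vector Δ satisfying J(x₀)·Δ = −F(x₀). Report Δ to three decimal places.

(1.639, -0.590)

At (-3, 1): F = (4.000, 27.000).
Jacobian J = [[-1, 4·b], [6·a·b + 4·b^2 - 5, 3·a^2 + 8·a·b - 10·b]].
At the point, J = [[-1.000, 4.000], [-19.000, -7.000]] (det J = 83.000).
Solving J·Δ = −F gives Δ = (1.639, -0.590).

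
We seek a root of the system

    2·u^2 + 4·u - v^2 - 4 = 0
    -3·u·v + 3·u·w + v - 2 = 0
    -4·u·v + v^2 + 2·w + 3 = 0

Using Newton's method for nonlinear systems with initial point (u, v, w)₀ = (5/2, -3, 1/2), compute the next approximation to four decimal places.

(1.0897, -1.2926, 1.1208)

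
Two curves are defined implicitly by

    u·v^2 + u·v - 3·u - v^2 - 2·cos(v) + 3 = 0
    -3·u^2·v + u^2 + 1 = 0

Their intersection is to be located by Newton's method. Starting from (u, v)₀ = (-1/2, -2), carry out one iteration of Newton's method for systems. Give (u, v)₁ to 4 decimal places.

(-0.1089, -1.9840)

At (-1/2, -2): F = (0.332294, 2.7500).
Jacobian J = [[v^2 + v - 3, 2·u·v + u - 2·v + 2·sin(v)], [-6·u·v + 2·u, -3·u^2]].
At the point, J = [[-1.0000, 3.681405], [-7.0000, -0.7500]] (det J = 26.519836).
Solving J·Δ = −F gives Δ = (0.3911, 0.0160).
Then the next iterate is (u, v)₁ = (-0.1089, -1.9840).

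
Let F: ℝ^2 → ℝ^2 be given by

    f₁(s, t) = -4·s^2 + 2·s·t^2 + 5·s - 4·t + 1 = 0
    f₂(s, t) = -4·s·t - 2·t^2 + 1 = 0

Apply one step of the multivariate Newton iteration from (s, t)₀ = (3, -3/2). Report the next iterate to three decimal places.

At (3, -3/2): F = (-0.500, 14.500).
Jacobian J = [[-8·s + 2·t^2 + 5, 4·s·t - 4], [-4·t, -4·s - 4·t]].
At the point, J = [[-14.500, -22.000], [6.000, -6.000]] (det J = 219.000).
Solving J·Δ = −F gives Δ = (-1.470, 0.946).
Then the next iterate is (s, t)₁ = (1.530, -0.554).

(1.530, -0.554)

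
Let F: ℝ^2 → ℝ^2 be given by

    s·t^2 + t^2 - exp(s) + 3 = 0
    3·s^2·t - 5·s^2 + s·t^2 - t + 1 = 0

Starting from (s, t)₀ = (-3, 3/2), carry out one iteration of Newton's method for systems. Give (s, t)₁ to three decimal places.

(-1.594, 1.757)

At (-3, 3/2): F = (-1.54979, -11.750).
Jacobian J = [[t^2 - exp(s), 2·s·t + 2·t], [6·s·t - 10·s + t^2, 3·s^2 + 2·s·t - 1]].
At the point, J = [[2.20021, -6.000], [5.250, 17.000]] (det J = 68.90362).
Solving J·Δ = −F gives Δ = (1.406, 0.257).
Then the next iterate is (s, t)₁ = (-1.594, 1.757).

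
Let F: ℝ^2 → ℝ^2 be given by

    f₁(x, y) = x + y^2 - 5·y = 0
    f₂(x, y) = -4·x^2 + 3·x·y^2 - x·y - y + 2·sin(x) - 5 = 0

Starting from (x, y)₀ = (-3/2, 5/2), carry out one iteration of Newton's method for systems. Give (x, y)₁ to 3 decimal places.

(6.250, 10.553)

At (-3/2, 5/2): F = (-7.750, -42.86999).
Jacobian J = [[1, 2·y - 5], [-8·x + 3·y^2 - y + 2·cos(x), 6·x·y - x - 1]].
At the point, J = [[1.000, 0.000], [28.39147, -22.000]] (det J = -22.000).
Solving J·Δ = −F gives Δ = (7.750, 8.053).
Then the next iterate is (x, y)₁ = (6.250, 10.553).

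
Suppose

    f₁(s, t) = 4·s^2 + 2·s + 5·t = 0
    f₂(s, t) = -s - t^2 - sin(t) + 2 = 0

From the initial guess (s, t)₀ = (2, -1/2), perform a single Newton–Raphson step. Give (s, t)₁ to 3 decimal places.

At (2, -1/2): F = (17.500, 0.22943).
Jacobian J = [[8·s + 2, 5], [-1, -2·t - cos(t)]].
At the point, J = [[18.000, 5.000], [-1.000, 0.12242]] (det J = 7.20351).
Solving J·Δ = −F gives Δ = (-0.138, -3.003).
Then the next iterate is (s, t)₁ = (1.862, -3.503).

(1.862, -3.503)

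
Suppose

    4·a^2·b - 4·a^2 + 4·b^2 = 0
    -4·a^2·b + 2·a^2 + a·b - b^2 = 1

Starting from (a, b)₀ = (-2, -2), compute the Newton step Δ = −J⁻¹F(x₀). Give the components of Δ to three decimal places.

(0.667, 0.786)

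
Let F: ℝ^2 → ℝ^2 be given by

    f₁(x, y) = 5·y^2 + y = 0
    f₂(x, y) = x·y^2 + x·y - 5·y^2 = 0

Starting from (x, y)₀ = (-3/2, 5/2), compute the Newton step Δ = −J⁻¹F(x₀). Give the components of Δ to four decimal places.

(0.0275, -1.2981)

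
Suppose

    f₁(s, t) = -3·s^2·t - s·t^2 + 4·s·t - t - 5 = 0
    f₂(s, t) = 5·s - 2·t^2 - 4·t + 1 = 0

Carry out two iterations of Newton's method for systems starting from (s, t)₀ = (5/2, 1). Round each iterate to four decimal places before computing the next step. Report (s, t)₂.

(-0.2861, 0.2051)

At (5/2, 1): F = (-17.2500, 7.5000).
Jacobian J = [[-6·s·t - t^2 + 4·t, -3·s^2 - 2·s·t + 4·s - 1], [5, -4·t - 4]].
At the point, J = [[-12.0000, -14.7500], [5.0000, -8.0000]] (det J = 169.7500).
Solving J·Δ = −F gives Δ = (-1.4647, 0.0221).
Then the next iterate is (s, t)₁ = (1.0353, 1.0221).
Round to (1.0353, 1.0221) and repeat: F = (-6.157547, -0.001277), J = [[-3.305369, -2.190699], [5.0000, -8.0884]].
Δ = (-1.3214, -0.8170), so (s, t)₂ = (-0.2861, 0.2051).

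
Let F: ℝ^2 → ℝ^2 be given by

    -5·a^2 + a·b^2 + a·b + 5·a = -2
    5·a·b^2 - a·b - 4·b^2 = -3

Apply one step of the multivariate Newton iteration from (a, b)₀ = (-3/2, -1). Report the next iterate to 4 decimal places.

(-0.6780, -0.7931)

At (-3/2, -1): F = (-16.7500, -10.0000).
Jacobian J = [[-10·a + b^2 + b + 5, 2·a·b + a], [5·b^2 - b, 10·a·b - a - 8·b]].
At the point, J = [[20.0000, 1.5000], [6.0000, 24.5000]] (det J = 481.0000).
Solving J·Δ = −F gives Δ = (0.8220, 0.2069).
Then the next iterate is (a, b)₁ = (-0.6780, -0.7931).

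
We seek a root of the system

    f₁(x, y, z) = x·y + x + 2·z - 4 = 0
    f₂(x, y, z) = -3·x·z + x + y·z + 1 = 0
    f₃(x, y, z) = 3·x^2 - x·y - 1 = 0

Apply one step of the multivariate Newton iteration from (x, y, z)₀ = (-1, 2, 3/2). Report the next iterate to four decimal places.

(-1.0714, -2.5714, 1.3214)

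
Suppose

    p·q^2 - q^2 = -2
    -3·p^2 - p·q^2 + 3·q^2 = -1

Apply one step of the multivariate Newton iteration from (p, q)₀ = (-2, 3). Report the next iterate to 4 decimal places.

(-1.5741, 1.8241)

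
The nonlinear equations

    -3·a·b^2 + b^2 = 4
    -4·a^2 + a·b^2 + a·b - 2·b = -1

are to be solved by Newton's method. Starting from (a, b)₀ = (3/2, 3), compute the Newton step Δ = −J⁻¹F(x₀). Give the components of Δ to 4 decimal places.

(-0.9488, -0.4706)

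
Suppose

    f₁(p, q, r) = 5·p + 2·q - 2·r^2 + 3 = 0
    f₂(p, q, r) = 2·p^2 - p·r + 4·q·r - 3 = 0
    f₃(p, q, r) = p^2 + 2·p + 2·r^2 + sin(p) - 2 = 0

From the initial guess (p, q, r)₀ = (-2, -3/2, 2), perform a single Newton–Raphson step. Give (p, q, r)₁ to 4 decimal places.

(0.3758, 1.8853, 2.0812)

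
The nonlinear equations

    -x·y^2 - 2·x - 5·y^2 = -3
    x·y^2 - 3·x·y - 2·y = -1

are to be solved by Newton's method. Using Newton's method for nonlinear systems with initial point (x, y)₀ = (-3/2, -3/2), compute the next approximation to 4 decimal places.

At (-3/2, -3/2): F = (-1.8750, -6.1250).
Jacobian J = [[-y^2 - 2, -2·x·y - 10·y], [y^2 - 3·y, 2·x·y - 3·x - 2]].
At the point, J = [[-4.2500, 10.5000], [6.7500, 7.0000]] (det J = -100.6250).
Solving J·Δ = −F gives Δ = (0.5087, 0.3845).
Then the next iterate is (x, y)₁ = (-0.9913, -1.1155).

(-0.9913, -1.1155)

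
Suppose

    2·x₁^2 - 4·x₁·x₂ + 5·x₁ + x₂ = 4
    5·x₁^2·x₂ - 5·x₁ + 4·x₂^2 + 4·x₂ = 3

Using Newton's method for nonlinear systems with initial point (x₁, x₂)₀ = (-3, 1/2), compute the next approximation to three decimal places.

At (-3, 1/2): F = (5.500, 37.500).
Jacobian J = [[4·x₁ - 4·x₂ + 5, -4·x₁ + 1], [10·x₁·x₂ - 5, 5·x₁^2 + 8·x₂ + 4]].
At the point, J = [[-9.000, 13.000], [-20.000, 53.000]] (det J = -217.000).
Solving J·Δ = −F gives Δ = (-0.903, -1.048).
Then the next iterate is (x₁, x₂)₁ = (-3.903, -0.548).

(-3.903, -0.548)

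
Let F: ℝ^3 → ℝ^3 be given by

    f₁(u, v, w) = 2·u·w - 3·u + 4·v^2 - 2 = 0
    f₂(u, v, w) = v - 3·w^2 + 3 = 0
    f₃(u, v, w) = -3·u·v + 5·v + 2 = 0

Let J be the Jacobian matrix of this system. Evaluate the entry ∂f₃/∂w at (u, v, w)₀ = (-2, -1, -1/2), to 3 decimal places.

0.000

∂f₃/∂w = 0.
At (-2, -1, -1/2) this is 0.000.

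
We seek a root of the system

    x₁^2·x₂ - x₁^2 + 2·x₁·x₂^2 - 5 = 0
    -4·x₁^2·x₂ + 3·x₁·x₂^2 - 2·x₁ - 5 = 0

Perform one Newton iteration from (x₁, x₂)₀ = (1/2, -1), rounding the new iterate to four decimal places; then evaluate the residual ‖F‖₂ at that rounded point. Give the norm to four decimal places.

39.5999

At (1/2, -1): F = (-4.5000, -3.5000).
Jacobian J = [[2·x₁·x₂ - 2·x₁ + 2·x₂^2, x₁^2 + 4·x₁·x₂], [-8·x₁·x₂ + 3·x₂^2 - 2, -4·x₁^2 + 6·x₁·x₂]].
At the point, J = [[0.0000, -1.7500], [5.0000, -4.0000]] (det J = 8.7500).
Solving J·Δ = −F gives Δ = (-1.3571, -2.5714).
Then the next iterate is (x₁, x₂)₁ = (-0.8571, -3.5714).
Re-evaluating at (-0.8571, -3.5714): F = (-30.222690, -25.587976), so ‖F‖₂ = 39.5999.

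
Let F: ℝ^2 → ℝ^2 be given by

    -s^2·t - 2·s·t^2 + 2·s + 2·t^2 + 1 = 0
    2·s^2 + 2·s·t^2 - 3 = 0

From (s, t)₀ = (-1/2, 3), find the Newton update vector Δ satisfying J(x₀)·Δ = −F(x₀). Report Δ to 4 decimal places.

(0.2263, -1.3131)

At (-1/2, 3): F = (26.2500, -11.5000).
Jacobian J = [[-2·s·t - 2·t^2 + 2, -s^2 - 4·s·t + 4·t], [4·s + 2·t^2, 4·s·t]].
At the point, J = [[-13.0000, 17.7500], [16.0000, -6.0000]] (det J = -206.0000).
Solving J·Δ = −F gives Δ = (0.2263, -1.3131).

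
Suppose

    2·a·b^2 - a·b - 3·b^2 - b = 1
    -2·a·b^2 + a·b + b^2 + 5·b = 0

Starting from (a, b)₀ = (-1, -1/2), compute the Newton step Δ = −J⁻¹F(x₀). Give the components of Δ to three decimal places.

(-0.667, 0.583)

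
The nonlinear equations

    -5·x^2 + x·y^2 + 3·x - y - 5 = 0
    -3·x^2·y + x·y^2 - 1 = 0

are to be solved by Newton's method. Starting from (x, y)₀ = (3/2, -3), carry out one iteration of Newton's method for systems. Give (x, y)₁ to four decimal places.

At (3/2, -3): F = (4.7500, 32.7500).
Jacobian J = [[-10·x + y^2 + 3, 2·x·y - 1], [-6·x·y + y^2, -3·x^2 + 2·x·y]].
At the point, J = [[-3.0000, -10.0000], [36.0000, -15.7500]] (det J = 407.2500).
Solving J·Δ = −F gives Δ = (-0.6205, 0.6611).
Then the next iterate is (x, y)₁ = (0.8795, -2.3389).

(0.8795, -2.3389)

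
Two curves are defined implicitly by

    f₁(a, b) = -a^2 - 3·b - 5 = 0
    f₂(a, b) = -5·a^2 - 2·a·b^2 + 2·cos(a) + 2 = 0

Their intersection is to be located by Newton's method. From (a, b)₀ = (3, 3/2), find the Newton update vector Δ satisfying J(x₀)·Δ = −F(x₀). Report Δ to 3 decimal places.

(-43.128, 80.090)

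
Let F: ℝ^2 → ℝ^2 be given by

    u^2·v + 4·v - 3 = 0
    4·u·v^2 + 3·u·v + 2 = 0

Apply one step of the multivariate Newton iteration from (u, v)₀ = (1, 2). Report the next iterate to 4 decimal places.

At (1, 2): F = (7.0000, 24.0000).
Jacobian J = [[2·u·v, u^2 + 4], [4·v^2 + 3·v, 8·u·v + 3·u]].
At the point, J = [[4.0000, 5.0000], [22.0000, 19.0000]] (det J = -34.0000).
Solving J·Δ = −F gives Δ = (0.3824, -1.7059).
Then the next iterate is (u, v)₁ = (1.3824, 0.2941).

(1.3824, 0.2941)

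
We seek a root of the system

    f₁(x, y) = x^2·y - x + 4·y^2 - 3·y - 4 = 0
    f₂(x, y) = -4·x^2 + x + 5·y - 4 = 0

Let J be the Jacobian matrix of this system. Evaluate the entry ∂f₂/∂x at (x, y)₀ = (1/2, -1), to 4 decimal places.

∂f₂/∂x = -8·x + 1.
At (1/2, -1) this is -3.0000.

-3.0000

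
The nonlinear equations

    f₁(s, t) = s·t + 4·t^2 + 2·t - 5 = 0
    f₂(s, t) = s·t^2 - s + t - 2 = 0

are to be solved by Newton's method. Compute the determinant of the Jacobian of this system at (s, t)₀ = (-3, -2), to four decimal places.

25.0000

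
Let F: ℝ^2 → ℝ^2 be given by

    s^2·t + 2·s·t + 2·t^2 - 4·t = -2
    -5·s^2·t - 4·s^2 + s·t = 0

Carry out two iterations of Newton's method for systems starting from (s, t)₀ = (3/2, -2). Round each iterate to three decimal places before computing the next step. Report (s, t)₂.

At (3/2, -2): F = (7.500, 10.500).
Jacobian J = [[2·s·t + 2·t, s^2 + 2·s + 4·t - 4], [-10·s·t - 8·s + t, -5·s^2 + s]].
At the point, J = [[-10.000, -6.750], [16.000, -9.750]] (det J = 205.500).
Solving J·Δ = −F gives Δ = (0.011, 1.095).
Then the next iterate is (s, t)₁ = (1.511, -0.905).
Round to (1.511, -0.905) and repeat: F = (2.45692, -0.16882), J = [[-4.54491, -2.31488], [0.68155, -9.90460]].
Δ = (0.531, 0.019), so (s, t)₂ = (2.042, -0.886).

(2.042, -0.886)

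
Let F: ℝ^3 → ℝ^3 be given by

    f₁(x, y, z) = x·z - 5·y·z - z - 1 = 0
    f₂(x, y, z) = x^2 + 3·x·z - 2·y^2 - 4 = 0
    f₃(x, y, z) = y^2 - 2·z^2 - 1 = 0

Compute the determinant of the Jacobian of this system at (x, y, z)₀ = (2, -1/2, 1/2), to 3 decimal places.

J = [[z, -5·z, x - 5·y - 1], [2·x + 3·z, -4·y, 3·x], [0, 2·y, -4·z]].
At the point, J = [[0.500, -2.500, 3.500], [5.500, 2.000, 6.000], [0.000, -1.000, -2.000]].
det J = -45.750.

-45.750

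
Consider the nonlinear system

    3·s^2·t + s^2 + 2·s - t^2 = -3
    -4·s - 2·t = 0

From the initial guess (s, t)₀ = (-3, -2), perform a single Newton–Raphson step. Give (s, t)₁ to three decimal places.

(3.533, -7.067)

At (-3, -2): F = (-52.000, 16.000).
Jacobian J = [[6·s·t + 2·s + 2, 3·s^2 - 2·t], [-4, -2]].
At the point, J = [[32.000, 31.000], [-4.000, -2.000]] (det J = 60.000).
Solving J·Δ = −F gives Δ = (6.533, -5.067).
Then the next iterate is (s, t)₁ = (3.533, -7.067).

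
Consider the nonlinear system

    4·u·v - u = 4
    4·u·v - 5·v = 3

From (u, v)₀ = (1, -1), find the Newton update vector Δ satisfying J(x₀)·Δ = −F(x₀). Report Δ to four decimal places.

(-0.8095, 1.2381)

At (1, -1): F = (-9.0000, -2.0000).
Jacobian J = [[4·v - 1, 4·u], [4·v, 4·u - 5]].
At the point, J = [[-5.0000, 4.0000], [-4.0000, -1.0000]] (det J = 21.0000).
Solving J·Δ = −F gives Δ = (-0.8095, 1.2381).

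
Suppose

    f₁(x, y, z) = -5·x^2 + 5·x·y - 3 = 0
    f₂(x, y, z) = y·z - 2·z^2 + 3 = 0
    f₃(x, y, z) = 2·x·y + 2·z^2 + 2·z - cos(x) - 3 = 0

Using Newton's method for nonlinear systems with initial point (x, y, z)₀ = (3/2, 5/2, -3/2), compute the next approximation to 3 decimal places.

At (3/2, 5/2, -3/2): F = (4.500, -5.250, 5.92926).
Jacobian J = [[-10·x + 5·y, 5·x, 0], [0, z, y - 4·z], [2·y + sin(x), 2·x, 4·z + 2]].
At the point, J = [[-2.500, 7.500, 0.000], [0.000, -1.500, 8.500], [5.99749, 3.000, -4.000]] (det J = 431.09031).
Solving J·Δ = −F gives Δ = (-0.308, -0.703, 0.494).
Then the next iterate is (x, y, z)₁ = (1.192, 1.797, -1.006).

(1.192, 1.797, -1.006)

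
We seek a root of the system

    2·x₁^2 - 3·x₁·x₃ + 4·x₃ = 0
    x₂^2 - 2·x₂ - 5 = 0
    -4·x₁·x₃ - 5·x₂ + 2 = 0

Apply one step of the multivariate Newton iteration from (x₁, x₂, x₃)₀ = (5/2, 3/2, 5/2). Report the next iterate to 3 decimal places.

(-1.581, 7.250, 0.656)

At (5/2, 3/2, 5/2): F = (3.750, -5.750, -30.500).
Jacobian J = [[4·x₁ - 3·x₃, 0, -3·x₁ + 4], [0, 2·x₂ - 2, 0], [-4·x₃, -5, -4·x₁]].
At the point, J = [[2.500, 0.000, -3.500], [0.000, 1.000, 0.000], [-10.000, -5.000, -10.000]] (det J = -60.000).
Solving J·Δ = −F gives Δ = (-4.081, 5.750, -1.844).
Then the next iterate is (x₁, x₂, x₃)₁ = (-1.581, 7.250, 0.656).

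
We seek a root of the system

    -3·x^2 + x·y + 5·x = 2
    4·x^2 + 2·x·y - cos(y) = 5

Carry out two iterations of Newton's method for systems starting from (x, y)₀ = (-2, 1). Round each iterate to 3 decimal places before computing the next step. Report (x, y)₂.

At (-2, 1): F = (-26.000, 6.45970).
Jacobian J = [[-6·x + y + 5, x], [8·x + 2·y, 2·x + sin(y)]].
At the point, J = [[18.000, -2.000], [-14.000, -3.15853]] (det J = -84.85352).
Solving J·Δ = −F gives Δ = (1.120, -2.919).
Then the next iterate is (x, y)₁ = (-0.880, -1.919).
Round to (-0.880, -1.919) and repeat: F = (-7.03448, 1.81625), J = [[8.361, -0.880], [-10.878, -2.69999]].
Δ = (0.641, -1.908), so (x, y)₂ = (-0.239, -3.827).

(-0.239, -3.827)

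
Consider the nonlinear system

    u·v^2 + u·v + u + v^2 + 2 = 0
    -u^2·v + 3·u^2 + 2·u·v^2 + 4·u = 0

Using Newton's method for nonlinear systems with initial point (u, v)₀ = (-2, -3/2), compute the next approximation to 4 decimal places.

(-2.2128, -1.8777)

At (-2, -3/2): F = (0.7500, 1.0000).
Jacobian J = [[v^2 + v + 1, 2·u·v + u + 2·v], [-2·u·v + 6·u + 2·v^2 + 4, -u^2 + 4·u·v]].
At the point, J = [[1.7500, 1.0000], [-9.5000, 8.0000]] (det J = 23.5000).
Solving J·Δ = −F gives Δ = (-0.2128, -0.3777).
Then the next iterate is (u, v)₁ = (-2.2128, -1.8777).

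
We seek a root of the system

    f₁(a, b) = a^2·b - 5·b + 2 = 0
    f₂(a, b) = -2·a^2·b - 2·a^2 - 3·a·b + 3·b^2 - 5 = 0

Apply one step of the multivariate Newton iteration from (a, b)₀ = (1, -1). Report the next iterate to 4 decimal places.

At (1, -1): F = (6.0000, 1.0000).
Jacobian J = [[2·a·b, a^2 - 5], [-4·a·b - 4·a - 3·b, -2·a^2 - 3·a + 6·b]].
At the point, J = [[-2.0000, -4.0000], [3.0000, -11.0000]] (det J = 34.0000).
Solving J·Δ = −F gives Δ = (1.8235, 0.5882).
Then the next iterate is (a, b)₁ = (2.8235, -0.4118).

(2.8235, -0.4118)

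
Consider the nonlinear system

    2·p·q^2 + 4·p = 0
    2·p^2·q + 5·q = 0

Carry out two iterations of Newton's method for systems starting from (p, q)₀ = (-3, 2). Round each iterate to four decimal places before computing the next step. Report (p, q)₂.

At (-3, 2): F = (-36.0000, 46.0000).
Jacobian J = [[2·q^2 + 4, 4·p·q], [4·p·q, 2·p^2 + 5]].
At the point, J = [[12.0000, -24.0000], [-24.0000, 23.0000]] (det J = -300.0000).
Solving J·Δ = −F gives Δ = (0.9200, -1.0400).
Then the next iterate is (p, q)₁ = (-2.0800, 0.9600).
Round to (-2.0800, 0.9600) and repeat: F = (-12.153856, 13.106688), J = [[5.8432, -7.9872], [-7.9872, 13.6528]].
Δ = (3.8327, 1.2822), so (p, q)₂ = (1.7527, 2.2422).

(1.7527, 2.2422)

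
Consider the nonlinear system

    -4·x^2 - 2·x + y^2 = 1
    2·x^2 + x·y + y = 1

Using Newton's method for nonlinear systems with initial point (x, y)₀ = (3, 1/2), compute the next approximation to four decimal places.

At (3, 1/2): F = (-42.7500, 19.0000).
Jacobian J = [[-8·x - 2, 2·y], [4·x + y, x + 1]].
At the point, J = [[-26.0000, 1.0000], [12.5000, 4.0000]] (det J = -116.5000).
Solving J·Δ = −F gives Δ = (-1.6309, 0.3466).
Then the next iterate is (x, y)₁ = (1.3691, 0.8466).

(1.3691, 0.8466)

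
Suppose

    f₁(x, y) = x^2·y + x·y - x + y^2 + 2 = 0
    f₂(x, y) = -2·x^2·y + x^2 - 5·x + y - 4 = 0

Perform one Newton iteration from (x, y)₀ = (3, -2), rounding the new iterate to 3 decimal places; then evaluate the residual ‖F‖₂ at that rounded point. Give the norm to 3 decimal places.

At (3, -2): F = (-21.000, 24.000).
Jacobian J = [[2·x·y + y - 1, x^2 + x + 2·y], [-4·x·y + 2·x - 5, -2·x^2 + 1]].
At the point, J = [[-15.000, 8.000], [25.000, -17.000]] (det J = 55.000).
Solving J·Δ = −F gives Δ = (-3.000, -3.000).
Then the next iterate is (x, y)₁ = (0.000, -5.000).
Re-evaluating at (0.000, -5.000): F = (27.000, -9.000), so ‖F‖₂ = 28.460.

28.460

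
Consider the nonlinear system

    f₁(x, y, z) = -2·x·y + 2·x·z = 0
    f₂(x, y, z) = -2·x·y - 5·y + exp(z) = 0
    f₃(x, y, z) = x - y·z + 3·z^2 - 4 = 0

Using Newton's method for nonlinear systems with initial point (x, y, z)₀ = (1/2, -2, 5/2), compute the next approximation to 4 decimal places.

At (1/2, -2, 5/2): F = (4.5000, 24.182494, 20.2500).
Jacobian J = [[-2·y + 2·z, -2·x, 2·x], [-2·y, -2·x - 5, exp(z)], [1, -z, -y + 6·z]].
At the point, J = [[9.0000, -1.0000, 1.0000], [4.0000, -6.0000, 12.182494], [1.0000, -2.5000, 17.0000]] (det J = -592.076380).
Solving J·Δ = −F gives Δ = (-0.1630, 2.1708, -0.8623).
Then the next iterate is (x, y, z)₁ = (0.3370, 0.1708, 1.6377).

(0.3370, 0.1708, 1.6377)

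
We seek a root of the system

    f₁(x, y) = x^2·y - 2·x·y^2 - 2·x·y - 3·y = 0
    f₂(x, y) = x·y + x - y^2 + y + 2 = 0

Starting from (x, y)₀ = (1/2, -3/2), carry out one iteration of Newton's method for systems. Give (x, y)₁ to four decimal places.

(1.4865, -0.9459)

At (1/2, -3/2): F = (3.3750, -2.0000).
Jacobian J = [[2·x·y - 2·y^2 - 2·y, x^2 - 4·x·y - 2·x - 3], [y + 1, x - 2·y + 1]].
At the point, J = [[-3.0000, -0.7500], [-0.5000, 4.5000]] (det J = -13.8750).
Solving J·Δ = −F gives Δ = (0.9865, 0.5541).
Then the next iterate is (x, y)₁ = (1.4865, -0.9459).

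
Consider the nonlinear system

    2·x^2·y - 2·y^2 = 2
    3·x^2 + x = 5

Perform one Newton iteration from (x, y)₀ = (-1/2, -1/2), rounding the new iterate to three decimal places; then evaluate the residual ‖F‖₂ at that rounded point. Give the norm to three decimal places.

25.308

At (-1/2, -1/2): F = (-2.750, -4.750).
Jacobian J = [[4·x·y, 2·x^2 - 4·y], [6·x + 1, 0]].
At the point, J = [[1.000, 2.500], [-2.000, 0.000]] (det J = 5.000).
Solving J·Δ = −F gives Δ = (-2.375, 2.050).
Then the next iterate is (x, y)₁ = (-2.875, 1.550).
Re-evaluating at (-2.875, 1.550): F = (18.81844, 16.92188), so ‖F‖₂ = 25.308.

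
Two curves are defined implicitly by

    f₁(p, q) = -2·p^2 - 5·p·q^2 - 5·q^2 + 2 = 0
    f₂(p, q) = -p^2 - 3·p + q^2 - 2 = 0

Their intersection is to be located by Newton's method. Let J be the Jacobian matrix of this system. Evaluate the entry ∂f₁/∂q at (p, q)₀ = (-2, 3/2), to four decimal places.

15.0000

∂f₁/∂q = -10·p·q - 10·q.
At (-2, 3/2) this is 15.0000.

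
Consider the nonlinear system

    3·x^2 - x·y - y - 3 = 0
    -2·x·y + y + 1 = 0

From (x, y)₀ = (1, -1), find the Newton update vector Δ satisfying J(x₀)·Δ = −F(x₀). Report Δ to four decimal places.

(0.6667, 3.3333)

At (1, -1): F = (2.0000, 2.0000).
Jacobian J = [[6·x - y, -x - 1], [-2·y, -2·x + 1]].
At the point, J = [[7.0000, -2.0000], [2.0000, -1.0000]] (det J = -3.0000).
Solving J·Δ = −F gives Δ = (0.6667, 3.3333).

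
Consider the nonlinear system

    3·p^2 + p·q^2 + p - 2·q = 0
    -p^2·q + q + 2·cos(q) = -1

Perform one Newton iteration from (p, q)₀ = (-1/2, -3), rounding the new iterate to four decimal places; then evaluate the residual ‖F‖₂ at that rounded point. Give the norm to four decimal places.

At (-1/2, -3): F = (1.7500, -3.229985).
Jacobian J = [[6·p + q^2 + 1, 2·p·q - 2], [-2·p·q, -p^2 - 2·sin(q) + 1]].
At the point, J = [[7.0000, 1.0000], [-3.0000, 1.032240]] (det J = 10.225680).
Solving J·Δ = −F gives Δ = (-0.4925, 1.6977).
Then the next iterate is (p, q)₁ = (-0.9925, -1.3023).
Re-evaluating at (-0.9925, -1.3023): F = (2.884003, 1.511103), so ‖F‖₂ = 3.2559.

3.2559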